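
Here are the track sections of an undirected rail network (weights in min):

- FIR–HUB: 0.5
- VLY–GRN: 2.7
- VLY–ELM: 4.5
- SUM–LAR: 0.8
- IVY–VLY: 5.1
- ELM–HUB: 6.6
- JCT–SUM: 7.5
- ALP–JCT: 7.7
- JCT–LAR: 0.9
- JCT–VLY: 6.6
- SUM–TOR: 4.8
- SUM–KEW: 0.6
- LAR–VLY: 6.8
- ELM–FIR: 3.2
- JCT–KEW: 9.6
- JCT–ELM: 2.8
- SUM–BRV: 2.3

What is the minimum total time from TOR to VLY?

Compare a few routes:
TOR–SUM–LAR–JCT–VLY: 4.8+0.8+0.9+6.6 = 13.1
TOR–SUM–LAR–VLY: 4.8+0.8+6.8 = 12.4
TOR–SUM–LAR–JCT–ELM–VLY: 4.8+0.8+0.9+2.8+4.5 = 13.8
TOR–SUM–JCT–VLY: 4.8+7.5+6.6 = 18.9
The minimum is 12.4 min via TOR–SUM–LAR–VLY.

12.4 min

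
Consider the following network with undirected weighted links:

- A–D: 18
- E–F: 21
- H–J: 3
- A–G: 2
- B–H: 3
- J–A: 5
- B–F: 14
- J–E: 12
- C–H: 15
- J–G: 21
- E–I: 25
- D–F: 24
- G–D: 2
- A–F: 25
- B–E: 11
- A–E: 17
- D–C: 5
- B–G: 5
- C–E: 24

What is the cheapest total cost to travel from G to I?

Running Dijkstra from G:
G: 0
A: 2  (via G)
D: 2  (via G)
B: 5  (via G)
C: 7  (via D)
J: 7  (via A)
H: 8  (via B)
E: 16  (via B)
F: 19  (via B)
I: 41  (via E)
Shortest route: G–B–E–I = 41.

41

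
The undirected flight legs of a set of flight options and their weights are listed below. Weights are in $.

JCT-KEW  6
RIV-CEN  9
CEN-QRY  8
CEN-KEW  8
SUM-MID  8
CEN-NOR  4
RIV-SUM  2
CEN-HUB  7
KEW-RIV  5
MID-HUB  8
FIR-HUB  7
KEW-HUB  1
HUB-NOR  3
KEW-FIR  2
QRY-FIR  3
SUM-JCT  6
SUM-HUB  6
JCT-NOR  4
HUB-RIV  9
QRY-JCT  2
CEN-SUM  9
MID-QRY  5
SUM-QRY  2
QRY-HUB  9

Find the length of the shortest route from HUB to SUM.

Candidate routes:
HUB → KEW → FIR → QRY → SUM: 1+2+3+2 = 8
HUB → SUM: 6 = 6
HUB → KEW → RIV → SUM: 1+5+2 = 8
The minimum is $6 via HUB → SUM.

$6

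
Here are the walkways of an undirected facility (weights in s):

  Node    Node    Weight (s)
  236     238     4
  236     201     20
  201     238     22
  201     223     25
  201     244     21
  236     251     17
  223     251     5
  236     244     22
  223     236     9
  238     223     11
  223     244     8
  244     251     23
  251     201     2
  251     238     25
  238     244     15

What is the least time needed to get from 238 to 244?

Compare a few routes:
238 → 236 → 223 → 244: 4+9+8 = 21
238 → 244: 15 = 15
238 → 223 → 244: 11+8 = 19
238 → 236 → 244: 4+22 = 26
Cheapest is 238 → 244 at 15 s.

15 s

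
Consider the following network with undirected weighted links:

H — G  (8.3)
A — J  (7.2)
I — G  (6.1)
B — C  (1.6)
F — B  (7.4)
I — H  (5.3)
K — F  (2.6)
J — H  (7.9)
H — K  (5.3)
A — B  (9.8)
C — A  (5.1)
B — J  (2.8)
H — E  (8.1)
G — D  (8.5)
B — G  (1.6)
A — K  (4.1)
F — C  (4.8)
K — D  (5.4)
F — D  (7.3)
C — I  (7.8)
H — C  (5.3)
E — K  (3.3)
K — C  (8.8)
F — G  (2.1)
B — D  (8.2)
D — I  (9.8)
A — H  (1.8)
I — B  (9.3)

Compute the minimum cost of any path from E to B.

9.6

Running Dijkstra from E:
E: 0
K: 3.3  (via E)
F: 5.9  (via K)
A: 7.4  (via K)
G: 8  (via F)
H: 8.1  (via E)
D: 8.7  (via K)
B: 9.6  (via G)
Shortest route: E–K–F–G–B = 9.6.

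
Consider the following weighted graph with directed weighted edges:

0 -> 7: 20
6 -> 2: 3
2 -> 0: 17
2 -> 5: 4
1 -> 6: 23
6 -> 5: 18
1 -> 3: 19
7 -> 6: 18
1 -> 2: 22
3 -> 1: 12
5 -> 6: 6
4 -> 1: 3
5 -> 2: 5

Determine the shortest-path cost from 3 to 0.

51

Compare a few routes:
3–1–2–0: 12+22+17 = 51
3–1–6–2–0: 12+23+3+17 = 55
3–1–6–5–2–0: 12+23+18+5+17 = 75
Cheapest is 3–1–2–0 at 51.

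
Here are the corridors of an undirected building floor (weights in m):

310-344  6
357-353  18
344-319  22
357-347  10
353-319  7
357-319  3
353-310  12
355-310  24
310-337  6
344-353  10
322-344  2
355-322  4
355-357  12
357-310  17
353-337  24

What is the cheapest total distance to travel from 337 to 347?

Enumerating some paths:
337 - 310 - 344 - 322 - 355 - 357 - 347: 6+6+2+4+12+10 = 40
337 - 310 - 353 - 319 - 357 - 347: 6+12+7+3+10 = 38
337 - 310 - 357 - 347: 6+17+10 = 33
The minimum is 33 m via 337 - 310 - 357 - 347.

33 m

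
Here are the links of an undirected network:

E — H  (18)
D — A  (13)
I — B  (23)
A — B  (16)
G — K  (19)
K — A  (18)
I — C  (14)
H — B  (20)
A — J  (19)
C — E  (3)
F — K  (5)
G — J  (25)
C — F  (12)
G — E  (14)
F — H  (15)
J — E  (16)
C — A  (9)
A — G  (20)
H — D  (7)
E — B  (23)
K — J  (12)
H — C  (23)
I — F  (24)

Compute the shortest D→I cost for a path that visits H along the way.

Shortest D→H: D–H = 7
Shortest H→I: H–E–C–I = 35
Total via H: 7 + 35 = 42.

42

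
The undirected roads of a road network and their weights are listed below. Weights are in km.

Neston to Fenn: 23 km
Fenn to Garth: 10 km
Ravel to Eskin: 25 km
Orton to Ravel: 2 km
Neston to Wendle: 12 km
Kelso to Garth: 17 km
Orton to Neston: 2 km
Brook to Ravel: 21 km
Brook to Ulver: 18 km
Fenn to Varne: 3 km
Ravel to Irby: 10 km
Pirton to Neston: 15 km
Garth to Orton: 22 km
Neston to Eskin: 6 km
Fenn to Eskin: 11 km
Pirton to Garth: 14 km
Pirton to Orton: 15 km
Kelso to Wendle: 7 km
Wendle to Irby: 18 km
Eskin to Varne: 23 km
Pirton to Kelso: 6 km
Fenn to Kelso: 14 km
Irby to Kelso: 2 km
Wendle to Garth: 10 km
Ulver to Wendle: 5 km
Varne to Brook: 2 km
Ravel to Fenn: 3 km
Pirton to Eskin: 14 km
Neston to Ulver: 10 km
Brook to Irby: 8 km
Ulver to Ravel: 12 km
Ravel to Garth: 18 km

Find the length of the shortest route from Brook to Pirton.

Compare a few routes:
Brook–Varne–Fenn–Ravel–Orton–Pirton: 2+3+3+2+15 = 25
Brook–Irby–Kelso–Pirton: 8+2+6 = 16
Brook–Varne–Fenn–Kelso–Pirton: 2+3+14+6 = 25
The minimum is 16 km via Brook–Irby–Kelso–Pirton.

16 km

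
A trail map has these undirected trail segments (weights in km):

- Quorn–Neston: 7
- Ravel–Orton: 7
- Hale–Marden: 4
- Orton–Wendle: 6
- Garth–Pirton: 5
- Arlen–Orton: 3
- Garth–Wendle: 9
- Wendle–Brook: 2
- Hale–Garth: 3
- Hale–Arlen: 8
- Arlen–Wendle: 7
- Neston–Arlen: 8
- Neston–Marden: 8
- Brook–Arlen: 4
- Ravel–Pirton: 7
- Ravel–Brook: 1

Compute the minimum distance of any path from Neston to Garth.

15 km

Settle nodes by increasing distance from Neston:
Neston: 0
Quorn: 7  (via Neston)
Arlen: 8  (via Neston)
Marden: 8  (via Neston)
Orton: 11  (via Arlen)
Hale: 12  (via Marden)
Brook: 12  (via Arlen)
Ravel: 13  (via Brook)
Wendle: 14  (via Brook)
Garth: 15  (via Hale)
Shortest route: Neston → Marden → Hale → Garth = 15 km.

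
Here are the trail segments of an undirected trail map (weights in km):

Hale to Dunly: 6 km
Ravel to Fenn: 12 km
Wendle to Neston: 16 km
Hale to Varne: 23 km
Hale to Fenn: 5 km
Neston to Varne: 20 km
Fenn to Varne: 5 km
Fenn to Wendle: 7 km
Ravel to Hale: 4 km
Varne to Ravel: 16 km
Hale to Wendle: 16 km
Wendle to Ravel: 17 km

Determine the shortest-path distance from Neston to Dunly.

34 km

Candidate routes:
Neston - Varne - Fenn - Hale - Dunly: 20+5+5+6 = 36
Neston - Wendle - Ravel - Hale - Dunly: 16+17+4+6 = 43
Neston - Wendle - Hale - Dunly: 16+16+6 = 38
Neston - Wendle - Fenn - Hale - Dunly: 16+7+5+6 = 34
The minimum is 34 km via Neston - Wendle - Fenn - Hale - Dunly.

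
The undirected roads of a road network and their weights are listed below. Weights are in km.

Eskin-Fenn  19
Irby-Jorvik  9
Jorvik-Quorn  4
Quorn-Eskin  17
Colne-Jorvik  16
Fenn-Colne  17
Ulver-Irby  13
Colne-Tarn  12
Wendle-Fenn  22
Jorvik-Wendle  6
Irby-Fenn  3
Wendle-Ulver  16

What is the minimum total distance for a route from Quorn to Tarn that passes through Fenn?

Shortest Quorn→Fenn: Quorn → Jorvik → Irby → Fenn = 16
Shortest Fenn→Tarn: Fenn → Colne → Tarn = 29
Total via Fenn: 16 + 29 = 45 km.

45 km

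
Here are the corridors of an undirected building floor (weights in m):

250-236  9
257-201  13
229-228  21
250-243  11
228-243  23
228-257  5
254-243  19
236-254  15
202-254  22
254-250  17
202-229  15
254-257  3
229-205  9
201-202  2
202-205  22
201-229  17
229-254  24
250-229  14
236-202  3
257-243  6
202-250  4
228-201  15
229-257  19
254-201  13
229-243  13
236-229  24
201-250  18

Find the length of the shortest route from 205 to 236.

Compare a few routes:
205–202–236: 22+3 = 25
205–229–202–236: 9+15+3 = 27
Cheapest is 205–202–236 at 25 m.

25 m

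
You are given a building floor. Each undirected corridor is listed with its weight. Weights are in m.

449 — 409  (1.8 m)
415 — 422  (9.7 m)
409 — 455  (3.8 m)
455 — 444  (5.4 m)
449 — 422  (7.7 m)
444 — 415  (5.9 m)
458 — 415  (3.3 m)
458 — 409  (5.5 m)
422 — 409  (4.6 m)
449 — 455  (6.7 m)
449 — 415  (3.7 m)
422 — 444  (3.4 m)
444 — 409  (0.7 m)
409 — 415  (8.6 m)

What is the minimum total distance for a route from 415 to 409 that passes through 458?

Best 415 to 458: 415 → 458 costing 3.3
Shortest 458→409: 458 → 409 = 5.5
Total via 458: 3.3 + 5.5 = 8.8 m.

8.8 m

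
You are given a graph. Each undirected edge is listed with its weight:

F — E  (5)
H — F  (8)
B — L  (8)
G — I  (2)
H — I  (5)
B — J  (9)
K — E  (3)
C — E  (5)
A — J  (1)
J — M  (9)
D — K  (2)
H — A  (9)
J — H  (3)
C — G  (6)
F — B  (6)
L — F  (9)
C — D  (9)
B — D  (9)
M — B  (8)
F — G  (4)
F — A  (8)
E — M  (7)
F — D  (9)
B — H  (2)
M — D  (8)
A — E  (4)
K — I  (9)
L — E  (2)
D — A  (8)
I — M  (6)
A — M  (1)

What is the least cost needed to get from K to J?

Enumerating some paths:
K - D - A - J: 2+8+1 = 11
K - E - M - A - J: 3+7+1+1 = 12
K - E - A - J: 3+4+1 = 8
K - D - M - A - J: 2+8+1+1 = 12
Cheapest is K - E - A - J at 8.

8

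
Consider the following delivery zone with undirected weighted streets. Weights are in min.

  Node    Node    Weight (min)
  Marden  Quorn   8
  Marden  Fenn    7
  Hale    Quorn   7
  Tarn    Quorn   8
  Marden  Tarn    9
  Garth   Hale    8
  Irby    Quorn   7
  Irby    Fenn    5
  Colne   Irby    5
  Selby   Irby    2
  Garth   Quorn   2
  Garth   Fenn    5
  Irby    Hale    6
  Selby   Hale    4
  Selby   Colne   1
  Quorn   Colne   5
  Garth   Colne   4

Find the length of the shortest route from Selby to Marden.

Enumerating some paths:
Selby–Colne–Garth–Fenn–Marden: 1+4+5+7 = 17
Selby–Colne–Quorn–Marden: 1+5+8 = 14
Selby–Colne–Garth–Quorn–Marden: 1+4+2+8 = 15
Cheapest is Selby–Colne–Quorn–Marden at 14 min.

14 min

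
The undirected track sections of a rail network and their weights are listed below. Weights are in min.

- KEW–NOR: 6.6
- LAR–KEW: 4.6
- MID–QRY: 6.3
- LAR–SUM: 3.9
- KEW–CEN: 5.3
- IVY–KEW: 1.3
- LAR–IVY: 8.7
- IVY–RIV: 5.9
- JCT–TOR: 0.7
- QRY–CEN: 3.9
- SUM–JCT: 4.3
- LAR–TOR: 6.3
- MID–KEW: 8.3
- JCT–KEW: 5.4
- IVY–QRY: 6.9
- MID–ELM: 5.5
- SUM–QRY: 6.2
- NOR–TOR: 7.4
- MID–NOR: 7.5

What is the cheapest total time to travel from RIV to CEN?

Compare a few routes:
RIV → IVY → LAR → KEW → CEN: 5.9+8.7+4.6+5.3 = 24.5
RIV → IVY → KEW → CEN: 5.9+1.3+5.3 = 12.5
RIV → IVY → QRY → CEN: 5.9+6.9+3.9 = 16.7
Cheapest is RIV → IVY → KEW → CEN at 12.5 min.

12.5 min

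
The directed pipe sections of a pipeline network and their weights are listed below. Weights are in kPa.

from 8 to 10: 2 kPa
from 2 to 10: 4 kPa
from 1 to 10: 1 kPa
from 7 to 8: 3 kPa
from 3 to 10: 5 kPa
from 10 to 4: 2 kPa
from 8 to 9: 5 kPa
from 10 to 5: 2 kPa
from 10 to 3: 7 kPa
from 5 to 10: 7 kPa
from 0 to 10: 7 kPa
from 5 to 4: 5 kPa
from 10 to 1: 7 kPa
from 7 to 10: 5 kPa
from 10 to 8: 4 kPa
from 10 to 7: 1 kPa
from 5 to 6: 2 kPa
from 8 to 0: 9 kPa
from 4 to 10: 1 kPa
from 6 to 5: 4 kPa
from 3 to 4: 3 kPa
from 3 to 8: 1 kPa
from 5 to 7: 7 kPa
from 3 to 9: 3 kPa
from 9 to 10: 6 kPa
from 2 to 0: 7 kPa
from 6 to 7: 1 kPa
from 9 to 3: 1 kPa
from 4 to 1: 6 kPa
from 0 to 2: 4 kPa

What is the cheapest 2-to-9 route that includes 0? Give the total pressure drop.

23 kPa

Shortest 2→0: 2–0 = 7
Best 0 to 9: 0–10–8–9 costing 16
Total via 0: 7 + 16 = 23 kPa.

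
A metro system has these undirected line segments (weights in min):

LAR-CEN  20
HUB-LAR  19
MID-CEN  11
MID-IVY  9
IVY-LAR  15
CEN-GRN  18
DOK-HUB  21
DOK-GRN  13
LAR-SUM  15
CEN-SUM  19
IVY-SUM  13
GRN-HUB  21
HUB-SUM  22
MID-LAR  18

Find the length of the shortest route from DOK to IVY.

Settle nodes by increasing distance from DOK:
DOK: 0
GRN: 13  (via DOK)
HUB: 21  (via DOK)
CEN: 31  (via GRN)
LAR: 40  (via HUB)
MID: 42  (via CEN)
SUM: 43  (via HUB)
IVY: 51  (via MID)
Shortest route: DOK → GRN → CEN → MID → IVY = 51 min.

51 min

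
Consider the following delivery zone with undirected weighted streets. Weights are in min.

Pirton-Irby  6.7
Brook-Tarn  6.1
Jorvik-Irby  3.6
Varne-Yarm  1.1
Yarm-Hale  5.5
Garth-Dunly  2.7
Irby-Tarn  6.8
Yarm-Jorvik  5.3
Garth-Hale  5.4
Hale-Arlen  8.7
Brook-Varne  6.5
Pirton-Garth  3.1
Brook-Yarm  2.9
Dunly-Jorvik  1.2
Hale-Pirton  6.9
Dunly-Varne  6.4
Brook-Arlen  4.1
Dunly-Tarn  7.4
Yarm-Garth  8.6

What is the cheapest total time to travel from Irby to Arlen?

15.9 min

Candidate routes:
Irby–Jorvik–Yarm–Brook–Arlen: 3.6+5.3+2.9+4.1 = 15.9
Irby–Tarn–Brook–Arlen: 6.8+6.1+4.1 = 17
The minimum is 15.9 min via Irby–Jorvik–Yarm–Brook–Arlen.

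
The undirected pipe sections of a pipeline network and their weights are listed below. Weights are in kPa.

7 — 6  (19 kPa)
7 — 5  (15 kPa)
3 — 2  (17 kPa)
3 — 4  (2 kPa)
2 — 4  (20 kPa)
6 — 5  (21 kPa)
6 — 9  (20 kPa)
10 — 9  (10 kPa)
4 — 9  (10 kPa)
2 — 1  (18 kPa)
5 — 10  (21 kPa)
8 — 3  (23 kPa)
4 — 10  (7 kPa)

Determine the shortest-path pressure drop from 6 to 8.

55 kPa

Running Dijkstra from 6:
6: 0
7: 19  (via 6)
9: 20  (via 6)
5: 21  (via 6)
4: 30  (via 9)
10: 30  (via 9)
3: 32  (via 4)
2: 49  (via 3)
8: 55  (via 3)
Shortest route: 6 → 9 → 4 → 3 → 8 = 55 kPa.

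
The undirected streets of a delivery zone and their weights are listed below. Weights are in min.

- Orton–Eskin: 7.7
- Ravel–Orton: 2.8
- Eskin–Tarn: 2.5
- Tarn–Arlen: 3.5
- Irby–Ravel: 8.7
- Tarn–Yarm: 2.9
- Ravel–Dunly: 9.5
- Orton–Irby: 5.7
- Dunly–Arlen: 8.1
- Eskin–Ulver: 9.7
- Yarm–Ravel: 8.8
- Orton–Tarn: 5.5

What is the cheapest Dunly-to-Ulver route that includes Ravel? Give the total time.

Best Dunly to Ravel: Dunly → Ravel costing 9.5
Best Ravel to Ulver: Ravel → Orton → Eskin → Ulver costing 20.2
Total via Ravel: 9.5 + 20.2 = 29.7 min.

29.7 min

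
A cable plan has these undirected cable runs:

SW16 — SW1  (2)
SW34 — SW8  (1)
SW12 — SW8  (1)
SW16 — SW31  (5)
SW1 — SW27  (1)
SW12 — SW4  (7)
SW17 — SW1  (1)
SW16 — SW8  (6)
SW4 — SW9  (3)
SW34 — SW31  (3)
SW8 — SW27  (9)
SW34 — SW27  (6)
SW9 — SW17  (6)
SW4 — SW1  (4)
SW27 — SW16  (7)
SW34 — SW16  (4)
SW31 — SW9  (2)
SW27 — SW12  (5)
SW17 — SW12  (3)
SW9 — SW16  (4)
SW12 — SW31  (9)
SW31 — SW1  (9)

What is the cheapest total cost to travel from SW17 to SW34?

5

Shortest distances from SW17:
SW17: 0
SW1: 1  (via SW17)
SW27: 2  (via SW1)
SW12: 3  (via SW17)
SW16: 3  (via SW1)
SW8: 4  (via SW12)
SW4: 5  (via SW1)
SW34: 5  (via SW8)
Shortest route: SW17–SW12–SW8–SW34 = 5.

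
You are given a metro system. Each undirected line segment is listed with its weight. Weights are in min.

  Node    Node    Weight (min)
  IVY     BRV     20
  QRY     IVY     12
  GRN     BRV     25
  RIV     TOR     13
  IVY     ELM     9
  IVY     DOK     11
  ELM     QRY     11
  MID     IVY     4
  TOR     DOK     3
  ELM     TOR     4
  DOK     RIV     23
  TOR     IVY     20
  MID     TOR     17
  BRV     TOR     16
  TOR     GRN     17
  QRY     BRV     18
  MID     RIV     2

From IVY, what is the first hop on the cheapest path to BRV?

Compare a few routes:
IVY - ELM - TOR - BRV: 9+4+16 = 29
IVY - BRV: 20 = 20
The minimum is 20 min via IVY - BRV.
So from IVY the first move is to BRV.

BRV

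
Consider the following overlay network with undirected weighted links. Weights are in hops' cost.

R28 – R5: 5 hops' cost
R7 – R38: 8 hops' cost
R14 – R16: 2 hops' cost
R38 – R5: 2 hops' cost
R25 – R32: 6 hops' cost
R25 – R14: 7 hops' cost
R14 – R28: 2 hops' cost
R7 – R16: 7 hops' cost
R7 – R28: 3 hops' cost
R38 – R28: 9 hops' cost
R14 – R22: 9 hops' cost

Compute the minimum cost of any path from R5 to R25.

Compare a few routes:
R5 → R38 → R28 → R14 → R25: 2+9+2+7 = 20
R5 → R28 → R14 → R25: 5+2+7 = 14
R5 → R28 → R7 → R16 → R14 → R25: 5+3+7+2+7 = 24
R5 → R38 → R7 → R28 → R14 → R25: 2+8+3+2+7 = 22
Cheapest is R5 → R28 → R14 → R25 at 14 hops' cost.

14 hops' cost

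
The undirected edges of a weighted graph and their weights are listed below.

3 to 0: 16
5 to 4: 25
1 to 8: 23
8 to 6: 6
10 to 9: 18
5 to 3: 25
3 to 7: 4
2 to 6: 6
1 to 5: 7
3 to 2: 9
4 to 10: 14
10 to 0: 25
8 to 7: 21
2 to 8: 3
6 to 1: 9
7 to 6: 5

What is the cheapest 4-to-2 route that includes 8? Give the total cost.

Shortest 4→8: 4–5–1–6–8 = 47
Best 8 to 2: 8–2 costing 3
Total via 8: 47 + 3 = 50.

50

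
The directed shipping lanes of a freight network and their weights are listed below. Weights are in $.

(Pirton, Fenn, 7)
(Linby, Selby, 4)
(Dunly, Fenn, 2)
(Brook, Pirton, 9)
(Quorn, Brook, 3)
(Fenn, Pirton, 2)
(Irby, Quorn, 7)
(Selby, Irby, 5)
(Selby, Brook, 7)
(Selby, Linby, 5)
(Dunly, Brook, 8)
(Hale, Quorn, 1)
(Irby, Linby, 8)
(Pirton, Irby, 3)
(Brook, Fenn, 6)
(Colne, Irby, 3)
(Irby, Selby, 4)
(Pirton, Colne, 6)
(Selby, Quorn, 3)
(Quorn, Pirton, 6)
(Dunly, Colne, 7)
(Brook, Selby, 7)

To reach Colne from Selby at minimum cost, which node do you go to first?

Candidate routes:
Selby - Quorn - Brook - Pirton - Colne: 3+3+9+6 = 21
Selby - Quorn - Brook - Fenn - Pirton - Colne: 3+3+6+2+6 = 20
Selby - Quorn - Pirton - Colne: 3+6+6 = 15
Cheapest is Selby - Quorn - Pirton - Colne at $15.
So from Selby the first move is to Quorn.

Quorn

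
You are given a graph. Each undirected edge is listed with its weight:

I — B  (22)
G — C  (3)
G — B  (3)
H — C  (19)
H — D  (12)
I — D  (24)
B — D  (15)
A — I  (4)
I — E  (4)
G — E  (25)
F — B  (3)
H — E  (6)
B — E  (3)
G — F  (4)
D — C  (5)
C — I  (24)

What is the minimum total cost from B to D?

Running Dijkstra from B:
B: 0
E: 3  (via B)
F: 3  (via B)
G: 3  (via B)
C: 6  (via G)
I: 7  (via E)
H: 9  (via E)
A: 11  (via I)
D: 11  (via C)
Shortest route: B → G → C → D = 11.

11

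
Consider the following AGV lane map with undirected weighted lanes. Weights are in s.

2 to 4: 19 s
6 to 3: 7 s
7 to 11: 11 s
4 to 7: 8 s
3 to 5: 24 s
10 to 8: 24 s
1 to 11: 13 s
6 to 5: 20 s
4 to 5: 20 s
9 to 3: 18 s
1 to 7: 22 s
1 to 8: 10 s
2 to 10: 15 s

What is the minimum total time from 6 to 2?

Shortest distances from 6:
6: 0
3: 7  (via 6)
5: 20  (via 6)
9: 25  (via 3)
4: 40  (via 5)
7: 48  (via 4)
2: 59  (via 4)
Shortest route: 6 → 5 → 4 → 2 = 59 s.

59 s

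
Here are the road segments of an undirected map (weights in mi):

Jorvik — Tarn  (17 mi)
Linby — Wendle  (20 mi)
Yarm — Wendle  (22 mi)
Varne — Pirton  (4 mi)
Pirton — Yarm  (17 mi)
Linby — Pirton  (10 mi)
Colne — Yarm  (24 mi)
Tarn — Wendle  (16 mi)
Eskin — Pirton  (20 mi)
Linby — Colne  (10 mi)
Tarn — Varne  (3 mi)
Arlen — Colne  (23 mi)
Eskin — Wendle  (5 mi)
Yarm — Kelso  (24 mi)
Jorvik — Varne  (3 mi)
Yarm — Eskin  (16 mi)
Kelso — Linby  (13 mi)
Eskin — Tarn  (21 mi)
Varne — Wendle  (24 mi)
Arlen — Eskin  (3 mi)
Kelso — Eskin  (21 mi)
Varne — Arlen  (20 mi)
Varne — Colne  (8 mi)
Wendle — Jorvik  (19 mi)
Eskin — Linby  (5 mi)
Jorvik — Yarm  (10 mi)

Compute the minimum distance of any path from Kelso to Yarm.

24 mi

Candidate routes:
Kelso–Linby–Pirton–Varne–Jorvik–Yarm: 13+10+4+3+10 = 40
Kelso–Linby–Eskin–Yarm: 13+5+16 = 34
Kelso–Eskin–Yarm: 21+16 = 37
Kelso–Yarm: 24 = 24
The minimum is 24 mi via Kelso–Yarm.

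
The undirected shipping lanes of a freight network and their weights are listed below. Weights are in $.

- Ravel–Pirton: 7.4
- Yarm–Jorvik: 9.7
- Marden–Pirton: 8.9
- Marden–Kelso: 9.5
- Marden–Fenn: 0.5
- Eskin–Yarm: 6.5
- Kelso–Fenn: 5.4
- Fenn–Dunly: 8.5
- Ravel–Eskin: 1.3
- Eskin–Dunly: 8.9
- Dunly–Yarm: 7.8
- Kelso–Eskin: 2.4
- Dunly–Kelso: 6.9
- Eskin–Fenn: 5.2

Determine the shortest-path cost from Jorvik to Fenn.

$21.4

Enumerating some paths:
Jorvik–Yarm–Eskin–Kelso–Fenn: 9.7+6.5+2.4+5.4 = 24
Jorvik–Yarm–Dunly–Fenn: 9.7+7.8+8.5 = 26
Jorvik–Yarm–Eskin–Kelso–Marden–Fenn: 9.7+6.5+2.4+9.5+0.5 = 28.6
Jorvik–Yarm–Eskin–Fenn: 9.7+6.5+5.2 = 21.4
The minimum is $21.4 via Jorvik–Yarm–Eskin–Fenn.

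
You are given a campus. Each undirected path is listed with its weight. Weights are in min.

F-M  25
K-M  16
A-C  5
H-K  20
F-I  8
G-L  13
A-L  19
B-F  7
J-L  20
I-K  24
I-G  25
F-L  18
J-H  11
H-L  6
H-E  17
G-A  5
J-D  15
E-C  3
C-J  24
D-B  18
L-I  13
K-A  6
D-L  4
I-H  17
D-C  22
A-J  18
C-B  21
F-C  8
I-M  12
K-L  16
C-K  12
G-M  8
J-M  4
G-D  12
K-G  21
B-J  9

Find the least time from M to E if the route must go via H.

Best M to H: M → J → H costing 15
Shortest H→E: H → E = 17
Total via H: 15 + 17 = 32 min.

32 min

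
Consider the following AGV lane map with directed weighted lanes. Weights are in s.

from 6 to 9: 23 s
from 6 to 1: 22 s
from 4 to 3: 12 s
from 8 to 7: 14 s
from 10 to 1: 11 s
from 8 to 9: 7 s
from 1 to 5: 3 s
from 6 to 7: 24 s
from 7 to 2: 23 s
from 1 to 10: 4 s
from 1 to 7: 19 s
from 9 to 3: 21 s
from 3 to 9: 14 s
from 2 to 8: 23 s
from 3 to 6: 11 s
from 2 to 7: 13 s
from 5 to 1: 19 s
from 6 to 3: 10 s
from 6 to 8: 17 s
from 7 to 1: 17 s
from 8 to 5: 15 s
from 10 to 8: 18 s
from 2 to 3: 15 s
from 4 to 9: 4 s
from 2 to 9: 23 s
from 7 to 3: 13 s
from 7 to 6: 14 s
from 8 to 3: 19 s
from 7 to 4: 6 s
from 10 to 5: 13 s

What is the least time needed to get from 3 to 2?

Shortest distances from 3:
3: 0
6: 11  (via 3)
9: 14  (via 3)
8: 28  (via 6)
1: 33  (via 6)
7: 35  (via 6)
5: 36  (via 1)
10: 37  (via 1)
4: 41  (via 7)
2: 58  (via 7)
Shortest route: 3 → 6 → 7 → 2 = 58 s.

58 s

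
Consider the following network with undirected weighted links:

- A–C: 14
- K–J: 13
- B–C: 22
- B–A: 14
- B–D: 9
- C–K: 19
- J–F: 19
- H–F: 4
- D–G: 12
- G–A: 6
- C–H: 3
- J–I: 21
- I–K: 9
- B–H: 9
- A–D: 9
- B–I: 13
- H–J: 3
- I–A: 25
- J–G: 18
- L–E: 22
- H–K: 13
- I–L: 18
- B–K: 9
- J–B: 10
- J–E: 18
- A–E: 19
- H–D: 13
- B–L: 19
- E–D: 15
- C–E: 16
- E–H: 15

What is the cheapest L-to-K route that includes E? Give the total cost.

Shortest L→E: L → E = 22
Best E to K: E → H → K costing 28
Total via E: 22 + 28 = 50.

50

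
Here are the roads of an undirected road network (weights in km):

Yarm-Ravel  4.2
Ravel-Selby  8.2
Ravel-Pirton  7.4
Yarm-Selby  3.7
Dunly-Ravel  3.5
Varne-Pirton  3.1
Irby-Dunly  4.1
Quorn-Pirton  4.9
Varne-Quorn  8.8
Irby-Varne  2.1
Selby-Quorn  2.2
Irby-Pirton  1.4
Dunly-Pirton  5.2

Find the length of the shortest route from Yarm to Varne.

Enumerating some paths:
Yarm - Selby - Quorn - Pirton - Varne: 3.7+2.2+4.9+3.1 = 13.9
Yarm - Selby - Quorn - Pirton - Irby - Varne: 3.7+2.2+4.9+1.4+2.1 = 14.3
Cheapest is Yarm - Selby - Quorn - Pirton - Varne at 13.9 km.

13.9 km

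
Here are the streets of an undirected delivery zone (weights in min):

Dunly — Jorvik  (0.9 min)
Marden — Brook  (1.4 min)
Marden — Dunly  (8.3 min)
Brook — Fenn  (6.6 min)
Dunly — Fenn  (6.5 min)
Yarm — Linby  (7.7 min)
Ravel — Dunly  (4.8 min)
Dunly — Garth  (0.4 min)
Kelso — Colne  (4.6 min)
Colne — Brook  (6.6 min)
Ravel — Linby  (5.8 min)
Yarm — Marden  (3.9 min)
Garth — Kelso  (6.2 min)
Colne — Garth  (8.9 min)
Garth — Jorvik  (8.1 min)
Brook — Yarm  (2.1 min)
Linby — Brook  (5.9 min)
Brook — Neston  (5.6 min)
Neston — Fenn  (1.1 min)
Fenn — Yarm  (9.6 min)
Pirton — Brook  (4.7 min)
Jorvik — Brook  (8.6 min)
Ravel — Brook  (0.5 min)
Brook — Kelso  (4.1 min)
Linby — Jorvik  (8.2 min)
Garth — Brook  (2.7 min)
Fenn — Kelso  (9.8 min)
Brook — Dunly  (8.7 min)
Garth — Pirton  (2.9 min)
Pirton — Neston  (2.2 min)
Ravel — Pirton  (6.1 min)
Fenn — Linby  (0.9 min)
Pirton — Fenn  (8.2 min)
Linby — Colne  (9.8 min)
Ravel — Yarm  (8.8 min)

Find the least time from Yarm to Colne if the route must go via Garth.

Best Yarm to Garth: Yarm → Brook → Garth costing 4.8
Shortest Garth→Colne: Garth → Colne = 8.9
Total via Garth: 4.8 + 8.9 = 13.7 min.

13.7 min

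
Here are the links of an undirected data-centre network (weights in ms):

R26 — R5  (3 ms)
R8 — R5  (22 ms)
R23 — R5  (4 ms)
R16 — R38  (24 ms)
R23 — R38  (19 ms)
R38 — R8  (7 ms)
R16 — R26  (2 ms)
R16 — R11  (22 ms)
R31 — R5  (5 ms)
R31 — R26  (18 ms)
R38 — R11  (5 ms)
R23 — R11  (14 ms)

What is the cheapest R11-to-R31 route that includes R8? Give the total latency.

Shortest R11→R8: R11–R38–R8 = 12
Shortest R8→R31: R8–R5–R31 = 27
Total via R8: 12 + 27 = 39 ms.

39 ms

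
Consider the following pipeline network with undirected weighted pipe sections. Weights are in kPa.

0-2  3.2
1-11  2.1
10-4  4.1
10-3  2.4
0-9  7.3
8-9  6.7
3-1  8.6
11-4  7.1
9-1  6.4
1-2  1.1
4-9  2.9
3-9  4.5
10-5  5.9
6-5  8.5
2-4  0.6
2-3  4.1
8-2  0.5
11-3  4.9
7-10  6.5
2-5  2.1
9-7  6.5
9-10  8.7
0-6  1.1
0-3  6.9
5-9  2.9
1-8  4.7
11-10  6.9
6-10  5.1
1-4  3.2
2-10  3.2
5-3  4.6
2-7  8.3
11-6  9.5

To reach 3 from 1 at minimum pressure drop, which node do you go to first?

Enumerating some paths:
1 - 2 - 10 - 3: 1.1+3.2+2.4 = 6.7
1 - 2 - 3: 1.1+4.1 = 5.2
The minimum is 5.2 kPa via 1 - 2 - 3.
So from 1 the first move is to 2.

2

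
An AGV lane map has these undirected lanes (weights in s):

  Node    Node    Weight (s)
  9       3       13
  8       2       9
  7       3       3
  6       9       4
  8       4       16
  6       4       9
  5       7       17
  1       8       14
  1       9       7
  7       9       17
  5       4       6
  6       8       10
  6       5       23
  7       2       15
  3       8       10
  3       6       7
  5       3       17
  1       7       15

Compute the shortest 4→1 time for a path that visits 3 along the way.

34 s

Best 4 to 3: 4 → 6 → 3 costing 16
Shortest 3→1: 3 → 7 → 1 = 18
Total via 3: 16 + 18 = 34 s.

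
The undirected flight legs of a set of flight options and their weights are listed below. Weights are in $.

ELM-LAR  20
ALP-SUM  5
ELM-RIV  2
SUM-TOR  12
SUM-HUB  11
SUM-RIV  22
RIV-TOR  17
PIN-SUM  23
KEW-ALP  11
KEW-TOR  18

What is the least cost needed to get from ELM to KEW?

Shortest distances from ELM:
ELM: 0
RIV: 2  (via ELM)
TOR: 19  (via RIV)
LAR: 20  (via ELM)
SUM: 24  (via RIV)
ALP: 29  (via SUM)
HUB: 35  (via SUM)
KEW: 37  (via TOR)
Shortest route: ELM → RIV → TOR → KEW = $37.

$37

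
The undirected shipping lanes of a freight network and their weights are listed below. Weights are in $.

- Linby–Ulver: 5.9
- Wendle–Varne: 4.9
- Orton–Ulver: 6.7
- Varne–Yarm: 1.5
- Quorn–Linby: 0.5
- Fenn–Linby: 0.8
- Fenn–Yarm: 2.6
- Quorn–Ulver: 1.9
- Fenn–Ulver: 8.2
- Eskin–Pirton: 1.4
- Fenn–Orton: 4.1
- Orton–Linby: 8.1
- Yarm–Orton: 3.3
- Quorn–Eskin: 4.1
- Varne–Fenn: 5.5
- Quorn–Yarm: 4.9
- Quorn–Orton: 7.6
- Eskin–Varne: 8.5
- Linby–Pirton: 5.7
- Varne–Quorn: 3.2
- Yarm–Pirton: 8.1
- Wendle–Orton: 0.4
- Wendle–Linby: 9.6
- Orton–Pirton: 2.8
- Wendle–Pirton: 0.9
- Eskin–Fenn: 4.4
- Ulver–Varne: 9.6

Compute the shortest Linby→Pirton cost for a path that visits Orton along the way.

$6.2

Best Linby to Orton: Linby–Fenn–Orton costing 4.9
Best Orton to Pirton: Orton–Wendle–Pirton costing 1.3
Total via Orton: 4.9 + 1.3 = $6.2.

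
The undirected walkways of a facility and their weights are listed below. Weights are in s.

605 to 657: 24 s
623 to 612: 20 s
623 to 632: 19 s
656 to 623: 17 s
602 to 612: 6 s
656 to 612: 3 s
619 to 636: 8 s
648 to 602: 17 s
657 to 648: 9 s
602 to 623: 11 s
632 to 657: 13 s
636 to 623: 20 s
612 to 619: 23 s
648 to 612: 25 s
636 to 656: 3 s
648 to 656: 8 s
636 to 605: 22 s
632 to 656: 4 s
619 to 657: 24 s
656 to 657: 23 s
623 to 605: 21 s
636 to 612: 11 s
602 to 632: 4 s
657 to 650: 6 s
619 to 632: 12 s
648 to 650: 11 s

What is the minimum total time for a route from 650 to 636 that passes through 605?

52 s

Shortest 650→605: 650–657–605 = 30
Shortest 605→636: 605–636 = 22
Total via 605: 30 + 22 = 52 s.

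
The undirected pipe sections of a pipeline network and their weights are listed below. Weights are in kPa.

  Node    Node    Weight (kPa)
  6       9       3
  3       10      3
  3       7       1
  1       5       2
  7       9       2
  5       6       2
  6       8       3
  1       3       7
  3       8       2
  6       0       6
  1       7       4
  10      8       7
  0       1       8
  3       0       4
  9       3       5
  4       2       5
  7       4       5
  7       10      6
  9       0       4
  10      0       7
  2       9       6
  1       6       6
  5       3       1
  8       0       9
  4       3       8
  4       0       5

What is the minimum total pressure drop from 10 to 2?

Compare a few routes:
10 - 3 - 9 - 2: 3+5+6 = 14
10 - 3 - 7 - 4 - 2: 3+1+5+5 = 14
10 - 7 - 9 - 2: 6+2+6 = 14
10 - 3 - 7 - 9 - 2: 3+1+2+6 = 12
The minimum is 12 kPa via 10 - 3 - 7 - 9 - 2.

12 kPa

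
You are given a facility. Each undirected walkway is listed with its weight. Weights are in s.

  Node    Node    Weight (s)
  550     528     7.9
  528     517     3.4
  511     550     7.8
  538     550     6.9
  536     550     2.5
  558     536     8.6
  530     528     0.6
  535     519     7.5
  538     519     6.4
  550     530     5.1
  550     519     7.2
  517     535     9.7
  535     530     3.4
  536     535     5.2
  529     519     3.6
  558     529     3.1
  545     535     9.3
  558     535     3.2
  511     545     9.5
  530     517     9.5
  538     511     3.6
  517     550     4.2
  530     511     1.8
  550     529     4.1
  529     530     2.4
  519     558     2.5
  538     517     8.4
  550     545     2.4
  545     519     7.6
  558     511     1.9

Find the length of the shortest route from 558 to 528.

Running Dijkstra from 558:
558: 0
511: 1.9  (via 558)
519: 2.5  (via 558)
529: 3.1  (via 558)
535: 3.2  (via 558)
530: 3.7  (via 511)
528: 4.3  (via 530)
Shortest route: 558 → 511 → 530 → 528 = 4.3 s.

4.3 s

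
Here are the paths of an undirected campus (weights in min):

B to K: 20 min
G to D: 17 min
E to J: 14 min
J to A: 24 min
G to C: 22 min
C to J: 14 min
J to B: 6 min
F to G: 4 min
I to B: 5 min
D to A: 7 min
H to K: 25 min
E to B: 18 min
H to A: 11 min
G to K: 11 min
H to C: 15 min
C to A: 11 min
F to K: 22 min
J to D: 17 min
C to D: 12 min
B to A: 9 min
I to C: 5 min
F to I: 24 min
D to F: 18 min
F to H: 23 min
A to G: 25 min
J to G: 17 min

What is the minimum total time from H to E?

38 min

Enumerating some paths:
H - A - B - J - E: 11+9+6+14 = 40
H - A - B - E: 11+9+18 = 38
The minimum is 38 min via H - A - B - E.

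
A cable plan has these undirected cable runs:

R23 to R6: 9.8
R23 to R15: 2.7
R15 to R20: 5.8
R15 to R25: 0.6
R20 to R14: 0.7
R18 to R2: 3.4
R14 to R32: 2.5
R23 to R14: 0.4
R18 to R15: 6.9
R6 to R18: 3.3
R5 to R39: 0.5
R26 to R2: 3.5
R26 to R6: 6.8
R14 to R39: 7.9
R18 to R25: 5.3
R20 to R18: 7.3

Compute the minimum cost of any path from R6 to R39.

18.1

Settle nodes by increasing distance from R6:
R6: 0
R18: 3.3  (via R6)
R2: 6.7  (via R18)
R26: 6.8  (via R6)
R25: 8.6  (via R18)
R15: 9.2  (via R25)
R23: 9.8  (via R6)
R14: 10.2  (via R23)
R20: 10.6  (via R18)
R32: 12.7  (via R14)
R39: 18.1  (via R14)
Shortest route: R6–R23–R14–R39 = 18.1.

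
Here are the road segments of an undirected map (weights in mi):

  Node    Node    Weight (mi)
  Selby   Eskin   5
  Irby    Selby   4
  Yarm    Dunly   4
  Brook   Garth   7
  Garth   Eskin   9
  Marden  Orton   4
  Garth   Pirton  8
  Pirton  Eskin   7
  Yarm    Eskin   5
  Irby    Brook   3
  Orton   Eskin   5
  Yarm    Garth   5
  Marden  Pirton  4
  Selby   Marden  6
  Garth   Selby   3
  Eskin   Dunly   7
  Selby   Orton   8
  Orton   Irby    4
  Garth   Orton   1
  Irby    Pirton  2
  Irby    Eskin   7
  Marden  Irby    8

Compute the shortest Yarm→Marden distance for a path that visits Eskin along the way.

Shortest Yarm→Eskin: Yarm → Eskin = 5
Shortest Eskin→Marden: Eskin → Orton → Marden = 9
Total via Eskin: 5 + 9 = 14 mi.

14 mi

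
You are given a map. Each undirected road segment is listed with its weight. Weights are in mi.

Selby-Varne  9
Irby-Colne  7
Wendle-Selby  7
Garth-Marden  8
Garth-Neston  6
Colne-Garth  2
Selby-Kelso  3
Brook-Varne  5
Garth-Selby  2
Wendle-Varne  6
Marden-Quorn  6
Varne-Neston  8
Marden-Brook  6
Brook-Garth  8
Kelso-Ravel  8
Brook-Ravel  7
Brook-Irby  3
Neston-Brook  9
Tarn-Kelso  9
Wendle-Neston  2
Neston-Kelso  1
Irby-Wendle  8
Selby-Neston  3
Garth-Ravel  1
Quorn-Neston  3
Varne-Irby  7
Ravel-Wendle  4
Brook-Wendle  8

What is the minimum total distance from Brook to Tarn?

Settle nodes by increasing distance from Brook:
Brook: 0
Irby: 3  (via Brook)
Varne: 5  (via Brook)
Marden: 6  (via Brook)
Ravel: 7  (via Brook)
Wendle: 8  (via Brook)
Garth: 8  (via Brook)
Neston: 9  (via Brook)
Kelso: 10  (via Neston)
Colne: 10  (via Irby)
Selby: 10  (via Garth)
Quorn: 12  (via Marden)
Tarn: 19  (via Kelso)
Shortest route: Brook–Neston–Kelso–Tarn = 19 mi.

19 mi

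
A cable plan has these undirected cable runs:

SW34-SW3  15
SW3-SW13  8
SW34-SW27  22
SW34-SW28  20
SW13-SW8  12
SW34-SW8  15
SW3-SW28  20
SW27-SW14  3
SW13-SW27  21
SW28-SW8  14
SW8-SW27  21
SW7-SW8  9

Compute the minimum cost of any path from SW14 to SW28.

38

Settle nodes by increasing distance from SW14:
SW14: 0
SW27: 3  (via SW14)
SW13: 24  (via SW27)
SW8: 24  (via SW27)
SW34: 25  (via SW27)
SW3: 32  (via SW13)
SW7: 33  (via SW8)
SW28: 38  (via SW8)
Shortest route: SW14–SW27–SW8–SW28 = 38.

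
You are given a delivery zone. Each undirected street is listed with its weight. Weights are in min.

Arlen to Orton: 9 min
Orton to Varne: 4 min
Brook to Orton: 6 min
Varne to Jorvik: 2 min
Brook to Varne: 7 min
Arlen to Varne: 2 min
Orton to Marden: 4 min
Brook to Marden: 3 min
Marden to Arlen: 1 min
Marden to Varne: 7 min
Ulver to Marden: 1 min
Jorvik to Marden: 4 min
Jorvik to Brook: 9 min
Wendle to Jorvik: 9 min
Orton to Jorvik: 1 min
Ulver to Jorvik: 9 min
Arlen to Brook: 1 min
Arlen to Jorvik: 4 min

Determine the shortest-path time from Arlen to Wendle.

Enumerating some paths:
Arlen–Jorvik–Wendle: 4+9 = 13
Arlen–Marden–Jorvik–Wendle: 1+4+9 = 14
The minimum is 13 min via Arlen–Jorvik–Wendle.

13 min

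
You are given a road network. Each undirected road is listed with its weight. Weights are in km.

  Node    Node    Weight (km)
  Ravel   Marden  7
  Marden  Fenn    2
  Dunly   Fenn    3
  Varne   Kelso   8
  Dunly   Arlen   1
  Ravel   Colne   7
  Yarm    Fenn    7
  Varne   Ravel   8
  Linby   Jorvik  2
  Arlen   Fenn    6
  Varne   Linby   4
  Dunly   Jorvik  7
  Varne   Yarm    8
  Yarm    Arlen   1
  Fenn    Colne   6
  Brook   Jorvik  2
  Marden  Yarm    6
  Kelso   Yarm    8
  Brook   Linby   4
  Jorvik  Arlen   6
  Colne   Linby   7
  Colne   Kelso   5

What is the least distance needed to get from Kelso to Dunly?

10 km

Running Dijkstra from Kelso:
Kelso: 0
Colne: 5  (via Kelso)
Yarm: 8  (via Kelso)
Varne: 8  (via Kelso)
Arlen: 9  (via Yarm)
Dunly: 10  (via Arlen)
Shortest route: Kelso → Yarm → Arlen → Dunly = 10 km.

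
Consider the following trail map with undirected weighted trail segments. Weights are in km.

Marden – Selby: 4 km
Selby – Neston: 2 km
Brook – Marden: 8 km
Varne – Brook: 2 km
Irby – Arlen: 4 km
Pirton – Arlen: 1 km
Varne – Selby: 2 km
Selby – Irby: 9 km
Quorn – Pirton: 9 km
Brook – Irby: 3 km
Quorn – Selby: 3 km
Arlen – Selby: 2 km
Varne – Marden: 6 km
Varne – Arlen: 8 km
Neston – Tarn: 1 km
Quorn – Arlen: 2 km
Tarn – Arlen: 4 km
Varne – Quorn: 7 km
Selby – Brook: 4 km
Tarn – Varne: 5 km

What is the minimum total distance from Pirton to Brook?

Candidate routes:
Pirton–Arlen–Selby–Brook: 1+2+4 = 7
Pirton–Arlen–Quorn–Selby–Brook: 1+2+3+4 = 10
Pirton–Arlen–Quorn–Selby–Varne–Brook: 1+2+3+2+2 = 10
Pirton–Arlen–Irby–Brook: 1+4+3 = 8
Cheapest is Pirton–Arlen–Selby–Brook at 7 km.

7 km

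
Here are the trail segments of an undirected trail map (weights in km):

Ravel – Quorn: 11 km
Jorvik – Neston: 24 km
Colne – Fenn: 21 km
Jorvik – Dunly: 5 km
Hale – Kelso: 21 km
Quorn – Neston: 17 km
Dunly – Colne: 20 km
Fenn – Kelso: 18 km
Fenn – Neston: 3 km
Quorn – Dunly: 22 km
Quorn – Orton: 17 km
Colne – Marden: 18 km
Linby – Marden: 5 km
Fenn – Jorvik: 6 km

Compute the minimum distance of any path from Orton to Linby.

Settle nodes by increasing distance from Orton:
Orton: 0
Quorn: 17  (via Orton)
Ravel: 28  (via Quorn)
Neston: 34  (via Quorn)
Fenn: 37  (via Neston)
Dunly: 39  (via Quorn)
Jorvik: 43  (via Fenn)
Kelso: 55  (via Fenn)
Colne: 58  (via Fenn)
Marden: 76  (via Colne)
Hale: 76  (via Kelso)
Linby: 81  (via Marden)
Shortest route: Orton–Quorn–Neston–Fenn–Colne–Marden–Linby = 81 km.

81 km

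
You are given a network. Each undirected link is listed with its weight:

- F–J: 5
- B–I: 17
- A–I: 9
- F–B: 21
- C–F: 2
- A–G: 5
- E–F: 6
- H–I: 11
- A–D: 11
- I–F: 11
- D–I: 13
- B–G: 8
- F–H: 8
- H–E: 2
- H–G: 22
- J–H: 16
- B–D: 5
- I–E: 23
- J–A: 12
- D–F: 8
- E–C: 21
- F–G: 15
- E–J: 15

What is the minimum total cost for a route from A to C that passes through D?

Best A to D: A–D costing 11
Best D to C: D–F–C costing 10
Total via D: 11 + 10 = 21.

21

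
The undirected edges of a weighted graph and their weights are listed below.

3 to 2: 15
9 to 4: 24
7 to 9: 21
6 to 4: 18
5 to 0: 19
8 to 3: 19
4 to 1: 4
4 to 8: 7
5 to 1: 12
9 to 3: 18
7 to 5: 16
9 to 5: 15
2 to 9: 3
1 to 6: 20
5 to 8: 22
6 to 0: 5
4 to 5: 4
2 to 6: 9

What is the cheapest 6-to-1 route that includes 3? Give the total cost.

Best 6 to 3: 6–2–3 costing 24
Best 3 to 1: 3–8–4–1 costing 30
Total via 3: 24 + 30 = 54.

54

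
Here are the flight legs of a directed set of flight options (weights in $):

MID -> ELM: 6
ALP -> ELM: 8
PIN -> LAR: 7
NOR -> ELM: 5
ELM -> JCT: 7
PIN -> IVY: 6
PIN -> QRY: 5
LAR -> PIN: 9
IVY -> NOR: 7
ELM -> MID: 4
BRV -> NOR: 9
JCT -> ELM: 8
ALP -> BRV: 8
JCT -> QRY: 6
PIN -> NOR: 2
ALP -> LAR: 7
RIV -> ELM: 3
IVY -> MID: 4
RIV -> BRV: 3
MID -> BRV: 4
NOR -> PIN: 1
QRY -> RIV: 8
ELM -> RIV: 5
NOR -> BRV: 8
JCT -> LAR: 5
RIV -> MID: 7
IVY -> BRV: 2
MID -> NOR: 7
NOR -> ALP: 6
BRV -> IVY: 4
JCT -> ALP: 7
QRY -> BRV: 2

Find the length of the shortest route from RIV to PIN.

$13

Candidate routes:
RIV - BRV - NOR - PIN: 3+9+1 = 13
RIV - MID - NOR - PIN: 7+7+1 = 15
RIV - BRV - IVY - NOR - PIN: 3+4+7+1 = 15
The minimum is $13 via RIV - BRV - NOR - PIN.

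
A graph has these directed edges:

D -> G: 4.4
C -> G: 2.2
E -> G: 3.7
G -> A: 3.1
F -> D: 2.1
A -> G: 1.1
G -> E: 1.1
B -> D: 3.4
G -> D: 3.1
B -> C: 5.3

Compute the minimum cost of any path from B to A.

Compare a few routes:
B - C - G - A: 5.3+2.2+3.1 = 10.6
B - D - G - A: 3.4+4.4+3.1 = 10.9
Cheapest is B - C - G - A at 10.6.

10.6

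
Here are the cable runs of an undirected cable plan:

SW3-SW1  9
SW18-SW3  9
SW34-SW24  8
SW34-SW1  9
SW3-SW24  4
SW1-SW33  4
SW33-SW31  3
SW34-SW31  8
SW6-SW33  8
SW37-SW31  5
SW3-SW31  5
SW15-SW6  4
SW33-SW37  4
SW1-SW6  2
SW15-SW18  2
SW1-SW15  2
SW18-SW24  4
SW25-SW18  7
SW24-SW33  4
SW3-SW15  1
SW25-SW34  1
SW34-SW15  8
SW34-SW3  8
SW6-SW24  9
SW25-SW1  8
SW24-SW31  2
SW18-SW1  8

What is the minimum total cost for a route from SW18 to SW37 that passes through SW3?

13

Best SW18 to SW3: SW18–SW15–SW3 costing 3
Best SW3 to SW37: SW3–SW31–SW37 costing 10
Total via SW3: 3 + 10 = 13.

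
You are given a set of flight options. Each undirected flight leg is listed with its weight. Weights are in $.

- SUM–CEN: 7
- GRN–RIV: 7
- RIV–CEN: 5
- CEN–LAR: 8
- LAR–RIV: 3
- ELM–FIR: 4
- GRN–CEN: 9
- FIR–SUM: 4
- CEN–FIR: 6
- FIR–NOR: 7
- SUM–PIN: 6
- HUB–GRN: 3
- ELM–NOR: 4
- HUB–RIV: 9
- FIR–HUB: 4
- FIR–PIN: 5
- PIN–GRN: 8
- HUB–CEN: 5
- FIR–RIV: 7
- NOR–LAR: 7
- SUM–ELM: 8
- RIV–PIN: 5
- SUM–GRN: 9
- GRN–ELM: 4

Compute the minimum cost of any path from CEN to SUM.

$7

Shortest distances from CEN:
CEN: 0
HUB: 5  (via CEN)
RIV: 5  (via CEN)
FIR: 6  (via CEN)
SUM: 7  (via CEN)
Shortest route: CEN → SUM = $7.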